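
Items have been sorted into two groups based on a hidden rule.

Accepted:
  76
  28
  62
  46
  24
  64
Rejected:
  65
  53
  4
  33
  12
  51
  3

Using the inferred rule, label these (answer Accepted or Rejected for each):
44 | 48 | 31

Every 'Accepted' example satisfies: even AND at least 24. None of the 'Rejected' examples do.
44 → 44 is even, 44 ≥ 24 → Accepted.
48 → 48 is even, 48 ≥ 24 → Accepted.
31 → 31 is odd, 31 ≥ 24 → Rejected.

Accepted, Accepted, Rejected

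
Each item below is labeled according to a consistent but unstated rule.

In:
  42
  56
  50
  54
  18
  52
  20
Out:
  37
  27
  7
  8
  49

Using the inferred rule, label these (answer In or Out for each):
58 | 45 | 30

'In' ⟺ even AND at least 18.
58: In (58 is even, 58 ≥ 18). 45: Out (45 is odd, 45 ≥ 18). 30: In (30 is even, 30 ≥ 18).

In, Out, In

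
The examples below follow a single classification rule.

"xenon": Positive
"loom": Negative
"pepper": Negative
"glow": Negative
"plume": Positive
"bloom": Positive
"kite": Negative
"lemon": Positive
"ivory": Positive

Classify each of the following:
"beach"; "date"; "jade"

Positive, Negative, Negative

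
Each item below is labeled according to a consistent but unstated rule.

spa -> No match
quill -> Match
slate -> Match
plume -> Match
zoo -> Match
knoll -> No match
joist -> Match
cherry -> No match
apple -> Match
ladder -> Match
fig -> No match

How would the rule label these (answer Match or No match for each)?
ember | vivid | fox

Match, Match, No match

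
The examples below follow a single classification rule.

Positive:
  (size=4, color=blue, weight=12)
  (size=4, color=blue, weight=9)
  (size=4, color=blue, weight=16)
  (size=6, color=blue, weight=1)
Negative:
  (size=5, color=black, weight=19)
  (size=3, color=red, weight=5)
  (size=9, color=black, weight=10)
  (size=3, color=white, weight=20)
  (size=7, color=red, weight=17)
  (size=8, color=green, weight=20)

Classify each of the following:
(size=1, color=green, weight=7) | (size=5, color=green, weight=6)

The distinguishing property — color is blue — holds for all the 'Positive' cases and none of the 'Negative' cases.

Negative, Negative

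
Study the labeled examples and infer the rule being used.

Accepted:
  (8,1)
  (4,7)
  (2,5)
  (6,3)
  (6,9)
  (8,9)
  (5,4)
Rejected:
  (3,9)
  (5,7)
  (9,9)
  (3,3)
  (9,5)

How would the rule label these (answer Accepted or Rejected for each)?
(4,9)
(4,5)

Accepted, Accepted

Rule: sum is odd. This holds for each 'Accepted' example and fails for each 'Rejected' one.
(4,9): 4+9 = 13 — has this property, so Accepted. (4,5): 4+5 = 9 — has this property, so Accepted.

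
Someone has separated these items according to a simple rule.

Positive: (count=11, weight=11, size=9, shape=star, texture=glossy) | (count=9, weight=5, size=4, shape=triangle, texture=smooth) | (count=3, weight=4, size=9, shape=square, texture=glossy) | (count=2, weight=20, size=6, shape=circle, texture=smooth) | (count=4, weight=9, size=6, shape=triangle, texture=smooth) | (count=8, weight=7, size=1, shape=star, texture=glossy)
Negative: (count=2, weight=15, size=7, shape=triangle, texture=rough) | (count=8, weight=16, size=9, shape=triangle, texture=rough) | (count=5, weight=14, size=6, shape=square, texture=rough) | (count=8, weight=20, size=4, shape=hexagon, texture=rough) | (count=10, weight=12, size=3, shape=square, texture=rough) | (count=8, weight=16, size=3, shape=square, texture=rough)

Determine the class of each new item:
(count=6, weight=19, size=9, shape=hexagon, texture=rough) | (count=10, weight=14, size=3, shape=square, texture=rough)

Negative, Negative

The pattern is that an item is 'Positive' exactly when: texture is not rough.
(count=6, weight=19, size=9, shape=hexagon, texture=rough): Negative (texture is rough).
(count=10, weight=14, size=3, shape=square, texture=rough): Negative (texture is rough).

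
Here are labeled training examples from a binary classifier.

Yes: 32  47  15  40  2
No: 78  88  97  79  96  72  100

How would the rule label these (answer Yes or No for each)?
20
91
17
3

Yes, No, Yes, Yes

The common property of the 'Yes' items is: at most 47. No 'No' item has it.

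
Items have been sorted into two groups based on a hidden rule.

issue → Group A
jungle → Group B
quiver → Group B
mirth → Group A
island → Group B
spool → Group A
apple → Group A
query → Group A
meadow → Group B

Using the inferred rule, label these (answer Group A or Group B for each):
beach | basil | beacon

All 'Group A' examples share one property — odd length — and every 'Group B' example lacks it.
beach — length 5, hence Group A. basil — length 5, hence Group A. beacon — length 6, hence Group B.

Group A, Group A, Group B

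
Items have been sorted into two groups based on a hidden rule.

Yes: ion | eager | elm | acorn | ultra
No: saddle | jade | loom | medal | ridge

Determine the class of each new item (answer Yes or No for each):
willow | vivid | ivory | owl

The simplest hypothesis consistent with all the labels is: starts with a vowel.
willow: starts with 'w', doesn't match → No.
vivid: starts with 'v', doesn't match → No.
ivory: starts with 'i', passes → Yes.
owl: starts with 'o', passes → Yes.

No, No, Yes, Yes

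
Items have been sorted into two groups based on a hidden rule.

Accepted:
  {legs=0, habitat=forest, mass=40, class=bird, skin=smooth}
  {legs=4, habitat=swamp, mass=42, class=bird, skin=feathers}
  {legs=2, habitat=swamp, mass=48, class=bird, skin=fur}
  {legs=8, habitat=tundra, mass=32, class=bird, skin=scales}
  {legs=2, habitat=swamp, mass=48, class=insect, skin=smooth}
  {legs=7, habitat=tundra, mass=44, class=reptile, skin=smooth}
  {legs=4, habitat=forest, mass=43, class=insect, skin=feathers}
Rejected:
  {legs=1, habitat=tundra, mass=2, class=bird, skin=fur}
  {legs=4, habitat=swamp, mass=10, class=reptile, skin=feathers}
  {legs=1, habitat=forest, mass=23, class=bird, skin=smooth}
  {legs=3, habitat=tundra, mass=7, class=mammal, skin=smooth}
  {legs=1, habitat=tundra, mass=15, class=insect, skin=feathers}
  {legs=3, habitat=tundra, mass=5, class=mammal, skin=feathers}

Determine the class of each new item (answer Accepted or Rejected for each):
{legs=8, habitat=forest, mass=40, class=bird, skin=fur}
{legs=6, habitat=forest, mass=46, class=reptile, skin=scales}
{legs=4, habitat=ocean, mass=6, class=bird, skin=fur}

Accepted, Accepted, Rejected

The distinguishing property — mass ≥ 32 — holds for all the 'Accepted' cases and none of the 'Rejected' cases.
{legs=8, habitat=forest, mass=40, class=bird, skin=fur}: Accepted (mass = 40).
{legs=6, habitat=forest, mass=46, class=reptile, skin=scales}: Accepted (mass = 46).
{legs=4, habitat=ocean, mass=6, class=bird, skin=fur}: Rejected (mass = 6).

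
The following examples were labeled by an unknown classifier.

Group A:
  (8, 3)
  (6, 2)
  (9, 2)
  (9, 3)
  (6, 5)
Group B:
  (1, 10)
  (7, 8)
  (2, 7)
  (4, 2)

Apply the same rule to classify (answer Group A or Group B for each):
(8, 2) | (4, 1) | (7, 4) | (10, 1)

Group A, Group B, Group A, Group A

The common property of the 'Group A' items is: first > second AND sum ≥ 8. No 'Group B' item has it.
(8, 2) — 8 > 2, 8+2 = 10, hence Group A.
(4, 1) — 4 > 1, 4+1 = 5, hence Group B.
(7, 4) — 7 > 4, 7+4 = 11, hence Group A.
(10, 1) — 10 > 1, 10+1 = 11, hence Group A.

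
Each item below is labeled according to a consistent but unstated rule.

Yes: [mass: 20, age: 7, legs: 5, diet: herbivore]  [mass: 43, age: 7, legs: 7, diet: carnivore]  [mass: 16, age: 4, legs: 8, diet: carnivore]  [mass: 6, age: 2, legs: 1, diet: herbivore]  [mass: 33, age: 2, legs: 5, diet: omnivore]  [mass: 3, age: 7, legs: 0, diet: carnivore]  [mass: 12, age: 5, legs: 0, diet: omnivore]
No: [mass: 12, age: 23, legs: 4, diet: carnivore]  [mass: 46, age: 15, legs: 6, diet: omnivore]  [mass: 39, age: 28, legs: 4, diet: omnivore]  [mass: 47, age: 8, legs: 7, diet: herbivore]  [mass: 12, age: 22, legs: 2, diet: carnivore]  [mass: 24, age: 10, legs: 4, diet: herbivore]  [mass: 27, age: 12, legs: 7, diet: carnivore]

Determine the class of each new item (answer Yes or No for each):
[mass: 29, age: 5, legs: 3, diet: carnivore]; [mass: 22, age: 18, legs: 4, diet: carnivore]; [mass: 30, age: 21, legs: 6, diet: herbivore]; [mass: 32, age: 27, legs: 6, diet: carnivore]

Yes, No, No, No

Every 'Yes' example satisfies: age ≤ 7. None of the 'No' examples do.
[mass: 29, age: 5, legs: 3, diet: carnivore]: age = 5 — satisfies this, so Yes.
[mass: 22, age: 18, legs: 4, diet: carnivore]: age = 18 — does not satisfy this, so No.
[mass: 30, age: 21, legs: 6, diet: herbivore]: age = 21 — does not satisfy this, so No.
[mass: 32, age: 27, legs: 6, diet: carnivore]: age = 27 — does not satisfy this, so No.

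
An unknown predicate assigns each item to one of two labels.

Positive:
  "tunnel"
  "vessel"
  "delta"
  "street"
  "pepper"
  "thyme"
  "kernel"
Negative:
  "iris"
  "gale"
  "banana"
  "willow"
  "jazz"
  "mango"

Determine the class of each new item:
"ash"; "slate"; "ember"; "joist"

Negative, Positive, Positive, Negative

Every 'Positive' example satisfies: length ≥ 5 AND contains 'e'. None of the 'Negative' examples do.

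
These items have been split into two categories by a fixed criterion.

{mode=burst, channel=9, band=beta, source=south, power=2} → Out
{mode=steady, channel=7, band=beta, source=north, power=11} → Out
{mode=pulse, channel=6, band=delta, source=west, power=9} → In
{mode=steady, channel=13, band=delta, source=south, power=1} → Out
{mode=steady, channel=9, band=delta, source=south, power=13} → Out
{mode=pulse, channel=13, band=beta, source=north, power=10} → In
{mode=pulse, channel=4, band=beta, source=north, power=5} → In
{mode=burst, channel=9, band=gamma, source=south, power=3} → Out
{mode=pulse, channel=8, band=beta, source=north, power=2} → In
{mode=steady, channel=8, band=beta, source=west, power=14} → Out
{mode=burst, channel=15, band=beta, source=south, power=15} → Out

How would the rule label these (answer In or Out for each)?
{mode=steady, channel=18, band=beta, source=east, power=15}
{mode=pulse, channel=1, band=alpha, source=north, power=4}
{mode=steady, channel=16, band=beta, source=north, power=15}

The distinguishing property — mode is pulse — holds for all the 'In' cases and none of the 'Out' cases.
{mode=steady, channel=18, band=beta, source=east, power=15} → mode is steady → Out.
{mode=pulse, channel=1, band=alpha, source=north, power=4} → mode is pulse → In.
{mode=steady, channel=16, band=beta, source=north, power=15} → mode is steady → Out.

Out, In, Out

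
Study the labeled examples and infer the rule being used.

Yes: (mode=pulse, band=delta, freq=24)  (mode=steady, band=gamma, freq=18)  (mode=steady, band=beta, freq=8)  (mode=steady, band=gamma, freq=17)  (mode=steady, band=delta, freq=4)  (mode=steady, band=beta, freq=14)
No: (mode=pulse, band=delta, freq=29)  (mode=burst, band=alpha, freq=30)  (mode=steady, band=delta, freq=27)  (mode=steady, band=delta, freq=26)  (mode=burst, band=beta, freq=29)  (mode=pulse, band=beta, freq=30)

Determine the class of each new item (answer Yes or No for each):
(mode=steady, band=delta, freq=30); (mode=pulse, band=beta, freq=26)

No, No

'Yes' ⟺ freq ≤ 24.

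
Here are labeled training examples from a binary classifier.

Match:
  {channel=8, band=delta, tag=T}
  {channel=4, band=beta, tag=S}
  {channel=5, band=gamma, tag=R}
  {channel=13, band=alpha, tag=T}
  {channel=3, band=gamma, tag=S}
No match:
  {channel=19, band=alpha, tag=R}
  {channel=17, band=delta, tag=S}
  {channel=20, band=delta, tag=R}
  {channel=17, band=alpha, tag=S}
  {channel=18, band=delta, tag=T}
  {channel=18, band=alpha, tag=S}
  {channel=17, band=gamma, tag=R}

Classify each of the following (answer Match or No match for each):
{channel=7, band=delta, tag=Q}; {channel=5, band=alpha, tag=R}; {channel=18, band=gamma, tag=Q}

One predicate separates the groups cleanly: channel ≤ 13.

Match, Match, No match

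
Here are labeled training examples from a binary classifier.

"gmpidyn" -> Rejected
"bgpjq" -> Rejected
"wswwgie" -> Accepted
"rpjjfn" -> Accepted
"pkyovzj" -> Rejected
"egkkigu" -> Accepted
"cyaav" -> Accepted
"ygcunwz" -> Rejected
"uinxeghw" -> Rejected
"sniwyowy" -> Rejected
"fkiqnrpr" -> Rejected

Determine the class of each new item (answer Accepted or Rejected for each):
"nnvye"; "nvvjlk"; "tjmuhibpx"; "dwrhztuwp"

Accepted, Accepted, Rejected, Rejected

The distinguishing property — has a double letter — holds for all the 'Accepted' cases and none of the 'Rejected' cases.
"nnvye" — 'nn' doubled, hence Accepted.
"nvvjlk" — 'vv' doubled, hence Accepted.
"tjmuhibpx" — no doubled letter, hence Rejected.
"dwrhztuwp" — no doubled letter, hence Rejected.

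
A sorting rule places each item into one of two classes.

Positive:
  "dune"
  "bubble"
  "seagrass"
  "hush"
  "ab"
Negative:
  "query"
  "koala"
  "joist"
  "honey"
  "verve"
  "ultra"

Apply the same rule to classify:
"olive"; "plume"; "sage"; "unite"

Negative, Negative, Positive, Negative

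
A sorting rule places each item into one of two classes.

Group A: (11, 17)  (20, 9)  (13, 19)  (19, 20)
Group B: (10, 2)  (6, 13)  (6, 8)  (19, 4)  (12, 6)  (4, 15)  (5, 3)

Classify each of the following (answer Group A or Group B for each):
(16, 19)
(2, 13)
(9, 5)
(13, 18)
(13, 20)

Group A, Group B, Group B, Group A, Group A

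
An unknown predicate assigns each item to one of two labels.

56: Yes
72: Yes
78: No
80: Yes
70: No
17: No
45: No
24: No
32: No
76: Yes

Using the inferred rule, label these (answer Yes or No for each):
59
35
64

Every 'Yes' example satisfies: multiple of 4 AND at least 45. None of the 'No' examples do.
No: 59, since 59 = 4·14 + 3, 59 ≥ 45. No: 35, since 35 = 4·8 + 3, 35 < 45. Yes: 64, since 64 = 4·16, 64 ≥ 45.

No, No, Yes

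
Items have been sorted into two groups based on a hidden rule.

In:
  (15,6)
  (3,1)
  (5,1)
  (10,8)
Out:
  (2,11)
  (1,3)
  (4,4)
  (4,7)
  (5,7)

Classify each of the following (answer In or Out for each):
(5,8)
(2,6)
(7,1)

Out, Out, In

The simplest hypothesis consistent with all the labels is: first > second.
(5,8): 5 < 8 — fails this test, so Out. (2,6): 2 < 6 — fails this test, so Out. (7,1): 7 > 1 — has this property, so In.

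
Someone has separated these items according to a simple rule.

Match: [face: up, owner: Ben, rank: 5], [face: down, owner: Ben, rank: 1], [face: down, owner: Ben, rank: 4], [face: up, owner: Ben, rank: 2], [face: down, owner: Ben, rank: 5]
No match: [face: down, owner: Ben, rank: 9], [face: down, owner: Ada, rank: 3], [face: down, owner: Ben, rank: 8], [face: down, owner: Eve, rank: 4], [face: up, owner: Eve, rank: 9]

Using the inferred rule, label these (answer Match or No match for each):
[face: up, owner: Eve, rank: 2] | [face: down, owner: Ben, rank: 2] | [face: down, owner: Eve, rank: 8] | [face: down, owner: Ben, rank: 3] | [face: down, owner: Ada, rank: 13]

No match, Match, No match, Match, No match

The pattern is that an item is 'Match' exactly when: owner is Ben AND rank ≤ 5.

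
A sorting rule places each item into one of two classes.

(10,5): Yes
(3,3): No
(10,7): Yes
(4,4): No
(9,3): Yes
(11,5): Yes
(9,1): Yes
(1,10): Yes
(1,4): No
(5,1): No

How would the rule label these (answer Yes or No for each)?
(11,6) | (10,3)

Rule: sum ≥ 10. This holds for each 'Yes' example and fails for each 'No' one.

Yes, Yes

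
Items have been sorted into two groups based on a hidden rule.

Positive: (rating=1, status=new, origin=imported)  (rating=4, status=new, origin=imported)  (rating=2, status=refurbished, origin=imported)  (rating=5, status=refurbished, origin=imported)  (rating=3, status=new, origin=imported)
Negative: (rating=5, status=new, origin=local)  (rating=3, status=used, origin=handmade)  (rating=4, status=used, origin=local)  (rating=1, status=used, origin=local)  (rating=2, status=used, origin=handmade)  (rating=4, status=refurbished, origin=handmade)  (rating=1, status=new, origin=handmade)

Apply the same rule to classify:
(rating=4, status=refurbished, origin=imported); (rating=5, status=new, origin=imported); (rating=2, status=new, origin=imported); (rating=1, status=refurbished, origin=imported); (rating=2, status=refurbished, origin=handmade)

Positive, Positive, Positive, Positive, Negative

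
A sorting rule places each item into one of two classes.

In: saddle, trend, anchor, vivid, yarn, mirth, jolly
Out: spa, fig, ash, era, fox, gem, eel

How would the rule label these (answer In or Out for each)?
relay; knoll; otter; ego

In, In, In, Out

The rule appears to be: length ≥ 4.
relay → length 5 → In.
knoll → length 5 → In.
otter → length 5 → In.
ego → length 3 → Out.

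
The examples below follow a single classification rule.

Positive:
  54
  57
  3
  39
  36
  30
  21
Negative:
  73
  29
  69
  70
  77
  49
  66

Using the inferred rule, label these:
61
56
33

Negative, Negative, Positive

The common property of the 'Positive' items is: multiple of 3 AND at most 57. No 'Negative' item has it.
61: Negative (61 = 3·20 + 1, 61 > 57).
56: Negative (56 = 3·18 + 2, 56 ≤ 57).
33: Positive (33 = 3·11, 33 ≤ 57).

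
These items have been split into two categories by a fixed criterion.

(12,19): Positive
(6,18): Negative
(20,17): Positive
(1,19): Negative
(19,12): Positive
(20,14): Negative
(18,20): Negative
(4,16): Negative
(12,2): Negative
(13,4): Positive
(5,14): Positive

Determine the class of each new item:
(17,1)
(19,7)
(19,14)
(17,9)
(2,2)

One predicate separates the groups cleanly: sum is odd.

Negative, Negative, Positive, Negative, Negative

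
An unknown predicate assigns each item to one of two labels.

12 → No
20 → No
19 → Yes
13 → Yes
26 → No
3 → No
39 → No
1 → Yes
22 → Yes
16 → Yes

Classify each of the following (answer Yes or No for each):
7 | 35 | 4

Rule: ≡ 1 (mod 3). This holds for each 'Yes' example and fails for each 'No' one.
7: 7 mod 3 = 1 — matches, so Yes.
35: 35 mod 3 = 2 — doesn't qualify, so No.
4: 4 mod 3 = 1 — matches, so Yes.

Yes, No, Yes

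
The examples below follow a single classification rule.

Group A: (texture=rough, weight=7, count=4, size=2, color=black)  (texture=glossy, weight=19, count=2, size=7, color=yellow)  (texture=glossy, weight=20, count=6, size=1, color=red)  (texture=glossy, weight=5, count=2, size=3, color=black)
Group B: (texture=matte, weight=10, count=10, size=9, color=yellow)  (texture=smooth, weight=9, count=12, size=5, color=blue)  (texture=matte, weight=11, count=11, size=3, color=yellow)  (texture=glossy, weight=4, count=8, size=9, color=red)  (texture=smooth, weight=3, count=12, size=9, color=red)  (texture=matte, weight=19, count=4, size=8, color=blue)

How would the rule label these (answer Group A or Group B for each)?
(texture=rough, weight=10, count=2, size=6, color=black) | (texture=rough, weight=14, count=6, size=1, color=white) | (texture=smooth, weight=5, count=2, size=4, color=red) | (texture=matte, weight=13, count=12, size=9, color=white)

Group A, Group A, Group A, Group B

The pattern is that an item is 'Group A' exactly when: size ≤ 7 AND count ≤ 6.
(texture=rough, weight=10, count=2, size=6, color=black) — size = 6, count = 2, hence Group A. (texture=rough, weight=14, count=6, size=1, color=white) — size = 1, count = 6, hence Group A. (texture=smooth, weight=5, count=2, size=4, color=red) — size = 4, count = 2, hence Group A. (texture=matte, weight=13, count=12, size=9, color=white) — size = 9, count = 12, hence Group B.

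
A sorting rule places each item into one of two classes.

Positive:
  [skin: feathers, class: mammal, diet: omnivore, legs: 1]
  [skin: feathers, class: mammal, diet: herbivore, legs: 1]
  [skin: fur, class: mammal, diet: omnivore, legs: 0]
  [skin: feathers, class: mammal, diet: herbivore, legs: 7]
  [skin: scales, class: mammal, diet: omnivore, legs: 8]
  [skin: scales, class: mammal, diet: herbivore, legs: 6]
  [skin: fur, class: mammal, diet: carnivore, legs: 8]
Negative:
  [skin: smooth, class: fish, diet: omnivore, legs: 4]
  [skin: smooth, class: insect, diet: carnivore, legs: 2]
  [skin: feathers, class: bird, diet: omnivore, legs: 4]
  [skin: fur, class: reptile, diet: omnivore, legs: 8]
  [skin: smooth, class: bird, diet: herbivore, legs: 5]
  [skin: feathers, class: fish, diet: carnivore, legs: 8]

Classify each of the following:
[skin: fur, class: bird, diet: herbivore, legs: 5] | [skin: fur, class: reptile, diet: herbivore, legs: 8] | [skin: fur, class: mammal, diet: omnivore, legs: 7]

'Positive' ⟺ class is mammal.

Negative, Negative, Positive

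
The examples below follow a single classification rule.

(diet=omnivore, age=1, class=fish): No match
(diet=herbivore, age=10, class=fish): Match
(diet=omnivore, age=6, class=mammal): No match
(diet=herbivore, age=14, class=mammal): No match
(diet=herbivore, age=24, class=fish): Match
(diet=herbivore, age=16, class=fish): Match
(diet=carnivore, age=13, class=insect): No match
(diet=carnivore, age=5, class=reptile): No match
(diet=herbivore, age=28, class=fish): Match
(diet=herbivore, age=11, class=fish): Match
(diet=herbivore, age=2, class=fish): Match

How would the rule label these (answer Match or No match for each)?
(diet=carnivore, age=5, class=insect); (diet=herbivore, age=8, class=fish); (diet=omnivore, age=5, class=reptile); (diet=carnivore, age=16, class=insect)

The distinguishing property — class is fish AND diet is herbivore — holds for all the 'Match' cases and none of the 'No match' cases.
(diet=carnivore, age=5, class=insect): class is insect, diet is carnivore — does not fit, so No match.
(diet=herbivore, age=8, class=fish): class is fish, diet is herbivore — satisfies this, so Match.
(diet=omnivore, age=5, class=reptile): class is reptile, diet is omnivore — does not fit, so No match.
(diet=carnivore, age=16, class=insect): class is insect, diet is carnivore — does not fit, so No match.

No match, Match, No match, No match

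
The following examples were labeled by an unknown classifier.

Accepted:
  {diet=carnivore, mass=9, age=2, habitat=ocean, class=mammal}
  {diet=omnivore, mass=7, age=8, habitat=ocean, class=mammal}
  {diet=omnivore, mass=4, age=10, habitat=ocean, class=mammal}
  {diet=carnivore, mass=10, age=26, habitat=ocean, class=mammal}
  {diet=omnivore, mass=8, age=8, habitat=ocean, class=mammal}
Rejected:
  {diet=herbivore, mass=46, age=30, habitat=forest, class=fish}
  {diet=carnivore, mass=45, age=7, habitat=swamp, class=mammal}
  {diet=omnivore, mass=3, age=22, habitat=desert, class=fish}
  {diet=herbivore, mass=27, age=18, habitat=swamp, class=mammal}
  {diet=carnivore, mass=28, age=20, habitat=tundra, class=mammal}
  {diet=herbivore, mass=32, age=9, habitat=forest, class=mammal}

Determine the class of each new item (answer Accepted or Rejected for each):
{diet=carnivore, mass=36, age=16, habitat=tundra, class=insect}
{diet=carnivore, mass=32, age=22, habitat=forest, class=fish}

Rejected, Rejected

The classifier is using: habitat is ocean.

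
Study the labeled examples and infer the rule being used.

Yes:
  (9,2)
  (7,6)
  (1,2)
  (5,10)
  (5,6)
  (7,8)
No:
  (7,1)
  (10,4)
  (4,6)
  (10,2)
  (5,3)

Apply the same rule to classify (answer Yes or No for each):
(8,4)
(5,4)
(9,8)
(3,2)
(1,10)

No, Yes, Yes, Yes, Yes

All 'Yes' examples share one property — sum is odd — and every 'No' example lacks it.
(8,4): 8+4 = 12, fails the rule → No. (5,4): 5+4 = 9, passes → Yes. (9,8): 9+8 = 17, passes → Yes. (3,2): 3+2 = 5, passes → Yes. (1,10): 1+10 = 11, passes → Yes.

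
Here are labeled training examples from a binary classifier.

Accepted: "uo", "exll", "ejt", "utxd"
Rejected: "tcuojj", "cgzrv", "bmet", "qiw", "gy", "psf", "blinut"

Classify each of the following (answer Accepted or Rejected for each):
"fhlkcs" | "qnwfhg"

Rejected, Rejected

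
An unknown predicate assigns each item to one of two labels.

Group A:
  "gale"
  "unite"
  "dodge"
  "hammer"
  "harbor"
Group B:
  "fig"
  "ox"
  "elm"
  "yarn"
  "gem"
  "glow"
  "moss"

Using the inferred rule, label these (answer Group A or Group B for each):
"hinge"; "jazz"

Group A, Group B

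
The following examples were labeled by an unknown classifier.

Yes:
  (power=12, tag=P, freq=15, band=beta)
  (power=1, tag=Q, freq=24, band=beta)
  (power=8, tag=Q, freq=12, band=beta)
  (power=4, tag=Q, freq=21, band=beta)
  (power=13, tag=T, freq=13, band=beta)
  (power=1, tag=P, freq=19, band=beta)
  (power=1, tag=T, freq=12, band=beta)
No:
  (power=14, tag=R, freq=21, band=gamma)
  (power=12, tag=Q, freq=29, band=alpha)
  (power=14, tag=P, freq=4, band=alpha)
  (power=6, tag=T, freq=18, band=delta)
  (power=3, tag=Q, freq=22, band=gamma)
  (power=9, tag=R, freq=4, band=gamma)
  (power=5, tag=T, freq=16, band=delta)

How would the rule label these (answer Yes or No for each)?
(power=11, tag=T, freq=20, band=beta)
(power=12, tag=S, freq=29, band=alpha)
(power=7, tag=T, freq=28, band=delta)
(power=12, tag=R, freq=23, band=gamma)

One predicate separates the groups cleanly: band is beta.
(power=11, tag=T, freq=20, band=beta) — band is beta, hence Yes. (power=12, tag=S, freq=29, band=alpha) — band is alpha, hence No. (power=7, tag=T, freq=28, band=delta) — band is delta, hence No. (power=12, tag=R, freq=23, band=gamma) — band is gamma, hence No.

Yes, No, No, No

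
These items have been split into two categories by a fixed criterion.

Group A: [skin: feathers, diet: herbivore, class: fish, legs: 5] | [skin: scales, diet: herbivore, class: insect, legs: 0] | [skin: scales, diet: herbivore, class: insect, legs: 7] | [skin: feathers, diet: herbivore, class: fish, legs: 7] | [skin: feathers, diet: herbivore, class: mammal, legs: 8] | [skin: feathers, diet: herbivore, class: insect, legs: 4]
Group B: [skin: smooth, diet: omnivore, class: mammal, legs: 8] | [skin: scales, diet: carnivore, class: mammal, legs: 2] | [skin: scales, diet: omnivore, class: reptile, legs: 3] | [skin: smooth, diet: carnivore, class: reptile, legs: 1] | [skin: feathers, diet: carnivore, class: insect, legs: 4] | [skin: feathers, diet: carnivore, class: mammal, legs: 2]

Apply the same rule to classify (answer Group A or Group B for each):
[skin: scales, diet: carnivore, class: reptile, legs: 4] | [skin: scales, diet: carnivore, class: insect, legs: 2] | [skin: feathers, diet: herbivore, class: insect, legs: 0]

Every 'Group A' example satisfies: diet is herbivore. None of the 'Group B' examples do.

Group B, Group B, Group A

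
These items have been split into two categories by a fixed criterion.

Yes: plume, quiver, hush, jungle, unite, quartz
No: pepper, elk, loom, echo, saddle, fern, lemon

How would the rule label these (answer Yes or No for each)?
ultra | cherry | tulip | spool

'Yes' ⟺ contains 'u'.

Yes, No, Yes, No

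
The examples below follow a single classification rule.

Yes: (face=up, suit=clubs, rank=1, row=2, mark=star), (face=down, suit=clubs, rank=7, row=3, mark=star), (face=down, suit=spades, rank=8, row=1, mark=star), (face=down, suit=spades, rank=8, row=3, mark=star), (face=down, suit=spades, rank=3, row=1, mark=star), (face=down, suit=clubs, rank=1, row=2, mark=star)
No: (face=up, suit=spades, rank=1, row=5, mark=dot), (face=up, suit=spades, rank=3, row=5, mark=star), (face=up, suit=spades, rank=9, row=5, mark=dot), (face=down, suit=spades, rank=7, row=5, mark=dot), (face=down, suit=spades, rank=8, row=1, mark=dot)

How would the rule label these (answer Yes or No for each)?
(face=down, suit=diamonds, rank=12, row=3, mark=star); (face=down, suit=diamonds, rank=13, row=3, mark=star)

Yes, Yes

The common property of the 'Yes' items is: mark is star AND row ≤ 3. No 'No' item has it.
(face=down, suit=diamonds, rank=12, row=3, mark=star) → mark is star, row = 3 → Yes.
(face=down, suit=diamonds, rank=13, row=3, mark=star) → mark is star, row = 3 → Yes.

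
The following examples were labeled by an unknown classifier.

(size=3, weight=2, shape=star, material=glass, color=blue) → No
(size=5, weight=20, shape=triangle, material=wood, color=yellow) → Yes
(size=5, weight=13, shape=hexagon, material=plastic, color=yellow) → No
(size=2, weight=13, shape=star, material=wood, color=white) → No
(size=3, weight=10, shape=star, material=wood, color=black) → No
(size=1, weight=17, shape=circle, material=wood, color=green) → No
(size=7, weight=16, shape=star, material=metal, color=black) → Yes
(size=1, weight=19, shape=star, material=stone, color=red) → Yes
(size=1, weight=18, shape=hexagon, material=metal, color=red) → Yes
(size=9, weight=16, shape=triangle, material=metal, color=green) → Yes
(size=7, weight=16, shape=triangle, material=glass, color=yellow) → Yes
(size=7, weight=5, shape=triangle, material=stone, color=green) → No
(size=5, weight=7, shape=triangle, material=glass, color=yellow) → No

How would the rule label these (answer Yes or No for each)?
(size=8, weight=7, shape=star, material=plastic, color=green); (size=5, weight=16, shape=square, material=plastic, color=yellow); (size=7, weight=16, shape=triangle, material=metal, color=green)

No, Yes, Yes

Rule: weight = 16 OR weight ≥ 18. This holds for each 'Yes' example and fails for each 'No' one.
(size=8, weight=7, shape=star, material=plastic, color=green): weight = 7 — does not fit, so No. (size=5, weight=16, shape=square, material=plastic, color=yellow): weight = 16 — checks out, so Yes. (size=7, weight=16, shape=triangle, material=metal, color=green): weight = 16 — checks out, so Yes.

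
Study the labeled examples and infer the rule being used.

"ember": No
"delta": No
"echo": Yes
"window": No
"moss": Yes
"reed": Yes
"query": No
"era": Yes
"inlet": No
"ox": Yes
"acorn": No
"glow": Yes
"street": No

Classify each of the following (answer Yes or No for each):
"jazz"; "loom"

A rule that fits every label: length ≤ 4 — true of each 'Yes' example, false of each 'No' one.
"jazz" — length 4, hence Yes.
"loom" — length 4, hence Yes.

Yes, Yes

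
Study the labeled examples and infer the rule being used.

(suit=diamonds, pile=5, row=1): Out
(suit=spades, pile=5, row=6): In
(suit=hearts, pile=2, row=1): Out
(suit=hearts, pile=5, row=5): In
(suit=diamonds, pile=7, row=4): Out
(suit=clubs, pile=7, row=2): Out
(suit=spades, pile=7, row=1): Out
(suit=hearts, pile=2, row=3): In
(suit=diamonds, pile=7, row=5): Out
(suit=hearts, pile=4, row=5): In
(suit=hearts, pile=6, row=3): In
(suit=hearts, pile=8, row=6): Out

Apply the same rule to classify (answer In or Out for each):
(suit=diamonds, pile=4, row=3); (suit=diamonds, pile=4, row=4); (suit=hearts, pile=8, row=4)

In, In, Out

All 'In' examples share one property — row ≥ 2 AND pile ≤ 6 — and every 'Out' example lacks it.
(suit=diamonds, pile=4, row=3): row = 3, pile = 4 — fits, so In.
(suit=diamonds, pile=4, row=4): row = 4, pile = 4 — fits, so In.
(suit=hearts, pile=8, row=4): row = 4, pile = 8 — does not pass, so Out.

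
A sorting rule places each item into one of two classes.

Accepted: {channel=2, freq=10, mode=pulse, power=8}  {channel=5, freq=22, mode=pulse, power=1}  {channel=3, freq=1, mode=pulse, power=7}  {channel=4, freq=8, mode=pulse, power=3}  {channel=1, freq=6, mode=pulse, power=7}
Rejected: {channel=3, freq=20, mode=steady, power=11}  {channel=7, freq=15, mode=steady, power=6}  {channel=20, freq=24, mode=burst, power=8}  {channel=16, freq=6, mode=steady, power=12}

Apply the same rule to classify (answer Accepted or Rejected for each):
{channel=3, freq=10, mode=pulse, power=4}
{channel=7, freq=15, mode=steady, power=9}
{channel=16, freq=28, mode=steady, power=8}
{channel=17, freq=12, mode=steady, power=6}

Accepted, Rejected, Rejected, Rejected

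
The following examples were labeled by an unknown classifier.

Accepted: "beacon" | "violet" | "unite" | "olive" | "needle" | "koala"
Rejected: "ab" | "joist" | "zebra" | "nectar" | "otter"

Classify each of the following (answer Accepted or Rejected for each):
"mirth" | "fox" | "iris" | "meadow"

Rejected, Rejected, Rejected, Accepted

One predicate separates the groups cleanly: has ≥ 3 vowels.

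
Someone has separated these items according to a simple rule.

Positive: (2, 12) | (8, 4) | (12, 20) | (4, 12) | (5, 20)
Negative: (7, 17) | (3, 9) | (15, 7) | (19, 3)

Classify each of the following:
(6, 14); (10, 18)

Positive, Positive

One predicate separates the groups cleanly: second is even.
(6, 14) → second 14 → Positive.
(10, 18) → second 18 → Positive.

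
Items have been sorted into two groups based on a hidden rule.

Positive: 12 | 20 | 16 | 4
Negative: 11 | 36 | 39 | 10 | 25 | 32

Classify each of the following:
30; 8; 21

Negative, Positive, Negative

The pattern is that an item is 'Positive' exactly when: multiple of 4 AND at most 20.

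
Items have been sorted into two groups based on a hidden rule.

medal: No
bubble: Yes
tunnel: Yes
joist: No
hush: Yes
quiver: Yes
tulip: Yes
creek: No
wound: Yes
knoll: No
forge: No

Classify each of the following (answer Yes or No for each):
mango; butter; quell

The classifier is using: contains 'u'.

No, Yes, Yes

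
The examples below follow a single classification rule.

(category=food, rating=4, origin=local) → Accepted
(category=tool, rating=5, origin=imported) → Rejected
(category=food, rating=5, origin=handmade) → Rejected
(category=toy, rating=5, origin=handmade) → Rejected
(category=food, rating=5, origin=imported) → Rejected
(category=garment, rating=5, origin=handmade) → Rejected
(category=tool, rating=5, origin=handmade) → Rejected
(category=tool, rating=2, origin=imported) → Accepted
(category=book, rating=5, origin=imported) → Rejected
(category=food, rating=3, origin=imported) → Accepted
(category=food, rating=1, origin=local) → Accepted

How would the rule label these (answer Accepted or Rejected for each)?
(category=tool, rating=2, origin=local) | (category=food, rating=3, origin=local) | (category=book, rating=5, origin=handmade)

Accepted, Accepted, Rejected

The distinguishing property — rating ≤ 4 — holds for all the 'Accepted' cases and none of the 'Rejected' cases.
(category=tool, rating=2, origin=local): rating = 2 — passes, so Accepted. (category=food, rating=3, origin=local): rating = 3 — passes, so Accepted. (category=book, rating=5, origin=handmade): rating = 5 — fails this test, so Rejected.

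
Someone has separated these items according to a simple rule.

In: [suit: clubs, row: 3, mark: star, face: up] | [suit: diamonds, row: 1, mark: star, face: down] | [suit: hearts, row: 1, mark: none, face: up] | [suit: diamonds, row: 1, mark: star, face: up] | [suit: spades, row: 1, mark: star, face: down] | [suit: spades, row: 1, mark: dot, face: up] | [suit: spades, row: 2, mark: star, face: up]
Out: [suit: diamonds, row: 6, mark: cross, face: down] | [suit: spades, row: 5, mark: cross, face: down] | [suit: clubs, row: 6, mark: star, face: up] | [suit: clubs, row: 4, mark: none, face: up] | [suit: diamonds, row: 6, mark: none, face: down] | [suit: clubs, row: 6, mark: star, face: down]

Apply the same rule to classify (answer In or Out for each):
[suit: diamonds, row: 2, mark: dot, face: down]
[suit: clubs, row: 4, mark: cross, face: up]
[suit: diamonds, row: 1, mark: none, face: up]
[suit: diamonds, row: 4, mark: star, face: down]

In, Out, In, Out

All 'In' examples share one property — row ≤ 3 — and every 'Out' example lacks it.
[suit: diamonds, row: 2, mark: dot, face: down]: In (row = 2). [suit: clubs, row: 4, mark: cross, face: up]: Out (row = 4). [suit: diamonds, row: 1, mark: none, face: up]: In (row = 1). [suit: diamonds, row: 4, mark: star, face: down]: Out (row = 4).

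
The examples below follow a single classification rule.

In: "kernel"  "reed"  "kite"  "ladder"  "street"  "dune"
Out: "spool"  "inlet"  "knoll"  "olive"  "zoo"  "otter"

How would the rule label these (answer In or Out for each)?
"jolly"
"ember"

Every 'In' example satisfies: even length. None of the 'Out' examples do.
"jolly": Out (length 5). "ember": Out (length 5).

Out, Out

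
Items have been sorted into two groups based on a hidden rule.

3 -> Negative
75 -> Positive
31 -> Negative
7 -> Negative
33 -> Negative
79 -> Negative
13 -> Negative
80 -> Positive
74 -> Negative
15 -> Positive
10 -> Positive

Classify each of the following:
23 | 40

Negative, Positive

The rule appears to be: multiple of 5.
23 — 23 = 5·4 + 3, hence Negative. 40 — 40 = 5·8, hence Positive.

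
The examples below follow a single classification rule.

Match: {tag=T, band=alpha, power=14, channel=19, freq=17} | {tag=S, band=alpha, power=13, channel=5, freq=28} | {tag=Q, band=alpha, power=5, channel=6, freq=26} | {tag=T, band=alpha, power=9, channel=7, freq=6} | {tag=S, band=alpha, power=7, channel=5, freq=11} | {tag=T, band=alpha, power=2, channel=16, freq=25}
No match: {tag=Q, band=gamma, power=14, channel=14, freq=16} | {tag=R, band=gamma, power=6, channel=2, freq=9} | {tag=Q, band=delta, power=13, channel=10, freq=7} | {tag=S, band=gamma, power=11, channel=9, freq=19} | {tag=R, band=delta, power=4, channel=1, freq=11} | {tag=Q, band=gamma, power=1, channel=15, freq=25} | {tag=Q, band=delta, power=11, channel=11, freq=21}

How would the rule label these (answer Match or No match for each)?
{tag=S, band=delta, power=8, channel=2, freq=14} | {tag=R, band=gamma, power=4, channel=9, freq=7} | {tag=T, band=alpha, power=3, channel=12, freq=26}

No match, No match, Match

The classifier is using: band is alpha.
{tag=S, band=delta, power=8, channel=2, freq=14}: No match (band is delta). {tag=R, band=gamma, power=4, channel=9, freq=7}: No match (band is gamma). {tag=T, band=alpha, power=3, channel=12, freq=26}: Match (band is alpha).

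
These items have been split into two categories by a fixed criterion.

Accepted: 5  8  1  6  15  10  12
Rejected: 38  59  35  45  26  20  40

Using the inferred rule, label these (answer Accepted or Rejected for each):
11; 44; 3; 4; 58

A rule that fits every label: at most 15 — true of each 'Accepted' example, false of each 'Rejected' one.
11 → 11 ≤ 15 → Accepted.
44 → 44 > 15 → Rejected.
3 → 3 ≤ 15 → Accepted.
4 → 4 ≤ 15 → Accepted.
58 → 58 > 15 → Rejected.

Accepted, Rejected, Accepted, Accepted, Rejected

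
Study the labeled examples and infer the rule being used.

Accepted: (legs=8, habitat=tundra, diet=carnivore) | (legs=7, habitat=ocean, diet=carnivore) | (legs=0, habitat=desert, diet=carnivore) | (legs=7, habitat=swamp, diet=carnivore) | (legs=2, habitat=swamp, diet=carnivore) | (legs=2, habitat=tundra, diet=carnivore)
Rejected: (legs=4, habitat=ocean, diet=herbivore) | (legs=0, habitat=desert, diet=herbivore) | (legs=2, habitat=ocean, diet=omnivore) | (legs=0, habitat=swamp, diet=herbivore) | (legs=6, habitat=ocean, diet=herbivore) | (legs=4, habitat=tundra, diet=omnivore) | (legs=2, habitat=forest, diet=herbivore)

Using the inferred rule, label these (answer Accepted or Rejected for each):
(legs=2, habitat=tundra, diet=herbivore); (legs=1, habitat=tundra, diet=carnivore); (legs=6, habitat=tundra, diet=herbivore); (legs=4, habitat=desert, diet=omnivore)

Rejected, Accepted, Rejected, Rejected

'Accepted' ⟺ diet is carnivore.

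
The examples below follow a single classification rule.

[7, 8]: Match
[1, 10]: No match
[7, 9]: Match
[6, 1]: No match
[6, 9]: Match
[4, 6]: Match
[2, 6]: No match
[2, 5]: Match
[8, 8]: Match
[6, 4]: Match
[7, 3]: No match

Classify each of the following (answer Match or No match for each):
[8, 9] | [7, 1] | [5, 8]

The classifier is using: |first − second| ≤ 3.
[8, 9] → |8−9| = 1 → Match. [7, 1] → |7−1| = 6 → No match. [5, 8] → |5−8| = 3 → Match.

Match, No match, Match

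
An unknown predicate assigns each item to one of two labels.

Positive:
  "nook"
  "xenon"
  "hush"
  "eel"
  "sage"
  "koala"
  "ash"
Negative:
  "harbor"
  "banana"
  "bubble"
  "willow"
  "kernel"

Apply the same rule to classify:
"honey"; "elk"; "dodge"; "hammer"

Positive, Positive, Positive, Negative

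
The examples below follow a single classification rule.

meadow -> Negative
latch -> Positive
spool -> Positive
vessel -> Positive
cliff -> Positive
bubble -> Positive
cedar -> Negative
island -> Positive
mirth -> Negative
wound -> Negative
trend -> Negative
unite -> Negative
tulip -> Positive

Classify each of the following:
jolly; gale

Positive, Positive

Checking candidate rules against both groups, what survives is: contains 'l'.
jolly: has 'l' — passes, so Positive. gale: has 'l' — passes, so Positive.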